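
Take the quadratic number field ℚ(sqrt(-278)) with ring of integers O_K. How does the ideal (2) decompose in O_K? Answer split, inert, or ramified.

ramified

d = -278 ≡ 2 (mod 4), so O_K = ℤ[√-278] and disc(K) = 4d = -1112.
2 divides disc(K) = -1112, so 2 ramifies.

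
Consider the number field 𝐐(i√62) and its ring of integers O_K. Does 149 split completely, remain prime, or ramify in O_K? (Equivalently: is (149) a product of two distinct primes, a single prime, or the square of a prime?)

p is inert

d = -62 ≡ 2 (mod 4), so O_K = ℤ[√-62] and disc(K) = 4d = -248.
Since gcd(149, -248) = 1 the prime 149 does not ramify.
(-62/149) = 87^74 mod 149 = 148, giving Legendre symbol -1.
d is a non-residue mod p, hence 149 remains inert in O_K.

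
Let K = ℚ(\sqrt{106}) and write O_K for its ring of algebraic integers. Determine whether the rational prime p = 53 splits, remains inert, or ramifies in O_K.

Since 106 ≢ 1 mod 4, the ring of integers is ℤ[√106] with discriminant 4·106 = 424.
53 divides disc(K) = 424, so 53 ramifies.

53 is ramified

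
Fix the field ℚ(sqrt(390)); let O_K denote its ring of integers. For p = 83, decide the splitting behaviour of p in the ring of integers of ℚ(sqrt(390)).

83 remains inert

Since 390 ≢ 1 mod 4, the ring of integers is ℤ[√390] with discriminant 4·390 = 1560.
83 ∤ 1560, so 83 is unramified.
Compute (390/83) via Euler: 58^((83-1)/2) mod 83 = 82, so (390/83) = -1.
(390/83) = -1, so 83 is inert.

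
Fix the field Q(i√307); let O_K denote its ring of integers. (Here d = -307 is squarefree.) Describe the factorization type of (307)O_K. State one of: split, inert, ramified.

-307 mod 4 = 1, hence disc K = -307 and O_K = ℤ[(1+√-307)/2].
Ramification test: 307 | -307. The prime 307 ramifies in K.

ramified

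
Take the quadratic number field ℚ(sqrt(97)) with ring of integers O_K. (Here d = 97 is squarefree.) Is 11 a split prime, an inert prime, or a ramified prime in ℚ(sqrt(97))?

d = 97 ≡ 1 (mod 4), so O_K = ℤ[(1+√97)/2] and disc(K) = d = 97.
disc(K) = 97 is not divisible by 11; 11 is unramified.
(97/11) = 9^5 mod 11 = 1, giving Legendre symbol 1.
Legendre symbol 1 ⇒ 11 is split.

p splits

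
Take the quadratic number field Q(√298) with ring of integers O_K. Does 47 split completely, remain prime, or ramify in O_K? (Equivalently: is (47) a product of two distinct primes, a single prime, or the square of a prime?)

p splits

298 mod 4 = 2, hence disc K = 4·298 = 1192 and O_K = ℤ[√298].
47 ∤ 1192, so 47 is unramified.
Euler's criterion: 298^23 mod 47 = 1. Thus (298|47) = 1.
d is a quadratic residue mod p, hence 47 splits in O_K.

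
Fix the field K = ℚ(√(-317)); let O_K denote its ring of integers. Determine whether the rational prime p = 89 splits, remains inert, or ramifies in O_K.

p splits

d = -317 ≡ 3 (mod 4), so O_K = ℤ[√-317] and disc(K) = 4d = -1268.
89 ∤ -1268, so 89 is unramified.
(-317/89) = 39^44 mod 89 = 1, giving Legendre symbol 1.
Legendre symbol 1 ⇒ 89 is split.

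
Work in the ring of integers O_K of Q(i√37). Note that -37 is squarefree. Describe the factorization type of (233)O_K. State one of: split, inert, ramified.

splits completely

-37 mod 4 = 3, hence disc K = 4·(-37) = -148 and O_K = ℤ[√-37].
233 ∤ -148, so 233 is unramified.
(-37/233) = 196^116 mod 233 = 1, giving Legendre symbol 1.
Legendre symbol 1 ⇒ 233 is split.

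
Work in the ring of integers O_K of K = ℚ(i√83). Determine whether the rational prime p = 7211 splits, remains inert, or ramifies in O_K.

inert — (7211) stays prime in O_K

Since -83 ≡ 1 mod 4, the ring of integers is ℤ[(1+√-83)/2] with discriminant -83.
7211 ∤ -83, so 7211 is unramified.
(-83/7211) = 7128^3605 mod 7211 = 7210, giving Legendre symbol -1.
d is a non-residue mod p, hence 7211 remains inert in O_K.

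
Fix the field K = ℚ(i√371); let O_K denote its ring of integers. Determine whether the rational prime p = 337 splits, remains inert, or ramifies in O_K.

d = -371 ≡ 1 (mod 4), so O_K = ℤ[(1+√-371)/2] and disc(K) = d = -371.
disc(K) = -371 is not divisible by 337; 337 is unramified.
(-371/337) = 303^168 mod 337 = 336, giving Legendre symbol -1.
Legendre symbol -1 ⇒ 337 is inert.

337 remains inert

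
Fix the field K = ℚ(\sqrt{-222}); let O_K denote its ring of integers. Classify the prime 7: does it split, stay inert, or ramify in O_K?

Since -222 ≢ 1 mod 4, the ring of integers is ℤ[√-222] with discriminant 4·(-222) = -888.
7 ∤ -888, so 7 is unramified.
Legendre symbol by Euler's criterion: (-222/7) ≡ (-222)^3 ≡ 1 (mod 7), i.e. (-222/7) = 1.
(-222/7) = 1, so 7 splits.

7 splits in O_K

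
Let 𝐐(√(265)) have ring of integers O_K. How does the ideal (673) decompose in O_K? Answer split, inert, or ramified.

Since 265 ≡ 1 mod 4, the ring of integers is ℤ[(1+√265)/2] with discriminant 265.
673 ∤ 265, so 673 is unramified.
Euler's criterion: 265^336 mod 673 = 672. Thus (265|673) = -1.
d is a non-residue mod p, hence 673 remains inert in O_K.

remains prime (inert)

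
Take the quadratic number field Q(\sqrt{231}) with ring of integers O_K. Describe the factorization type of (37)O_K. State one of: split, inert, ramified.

splits completely

231 mod 4 = 3, hence disc K = 4·231 = 924 and O_K = ℤ[√231].
disc(K) = 924 is not divisible by 37; 37 is unramified.
Compute (231/37) via Euler: 9^((37-1)/2) mod 37 = 1, so (231/37) = 1.
d is a quadratic residue mod p, hence 37 splits in O_K.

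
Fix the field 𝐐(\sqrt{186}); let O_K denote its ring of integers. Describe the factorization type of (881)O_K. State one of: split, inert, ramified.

split — (881) = 𝔭₁𝔭₂ with 𝔭₁ ≠ 𝔭₂

Since 186 ≢ 1 mod 4, the ring of integers is ℤ[√186] with discriminant 4·186 = 744.
881 ∤ 744, so 881 is unramified.
Legendre symbol by Euler's criterion: (186/881) ≡ 186^440 ≡ 1 (mod 881), i.e. (186/881) = 1.
(186/881) = 1, so 881 splits.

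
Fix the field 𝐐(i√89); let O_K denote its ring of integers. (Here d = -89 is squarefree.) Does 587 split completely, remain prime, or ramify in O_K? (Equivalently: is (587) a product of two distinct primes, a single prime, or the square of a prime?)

-89 mod 4 = 3, hence disc K = 4·(-89) = -356 and O_K = ℤ[√-89].
Since gcd(587, -356) = 1 the prime 587 does not ramify.
Legendre symbol by Euler's criterion: (-89/587) ≡ (-89)^293 ≡ 586 (mod 587), i.e. (-89/587) = -1.
(-89/587) = -1, so 587 is inert.

inert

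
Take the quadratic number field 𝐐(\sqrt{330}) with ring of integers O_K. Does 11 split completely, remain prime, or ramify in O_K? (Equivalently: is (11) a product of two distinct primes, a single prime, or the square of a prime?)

11 is ramified

Since 330 ≢ 1 mod 4, the ring of integers is ℤ[√330] with discriminant 4·330 = 1320.
disc(K) = 1320 = 11·120, so p = 11 is ramified.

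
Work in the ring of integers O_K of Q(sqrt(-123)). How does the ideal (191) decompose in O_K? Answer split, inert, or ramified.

d = -123 ≡ 1 (mod 4), so O_K = ℤ[(1+√-123)/2] and disc(K) = d = -123.
191 ∤ -123, so 191 is unramified.
Euler's criterion: (-123)^95 mod 191 = 1. Thus (-123|191) = 1.
d is a quadratic residue mod p, hence 191 splits in O_K.

191 splits in O_K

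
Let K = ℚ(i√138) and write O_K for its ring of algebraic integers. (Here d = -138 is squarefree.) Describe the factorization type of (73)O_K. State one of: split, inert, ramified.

-138 mod 4 = 2, hence disc K = 4·(-138) = -552 and O_K = ℤ[√-138].
73 ∤ -552, so 73 is unramified.
Compute (-138/73) via Euler: 8^((73-1)/2) mod 73 = 1, so (-138/73) = 1.
Legendre symbol 1 ⇒ 73 is split.

splits completely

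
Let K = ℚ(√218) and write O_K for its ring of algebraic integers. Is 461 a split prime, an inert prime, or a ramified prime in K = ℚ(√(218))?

inert

d = 218 ≡ 2 (mod 4), so O_K = ℤ[√218] and disc(K) = 4d = 872.
disc(K) = 872 is not divisible by 461; 461 is unramified.
Legendre symbol by Euler's criterion: (218/461) ≡ 218^230 ≡ 460 (mod 461), i.e. (218/461) = -1.
Legendre symbol -1 ⇒ 461 is inert.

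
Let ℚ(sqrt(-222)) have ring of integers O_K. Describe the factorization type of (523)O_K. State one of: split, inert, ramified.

p splits

Since -222 ≢ 1 mod 4, the ring of integers is ℤ[√-222] with discriminant 4·(-222) = -888.
523 ∤ -888, so 523 is unramified.
Legendre symbol by Euler's criterion: (-222/523) ≡ (-222)^261 ≡ 1 (mod 523), i.e. (-222/523) = 1.
d is a quadratic residue mod p, hence 523 splits in O_K.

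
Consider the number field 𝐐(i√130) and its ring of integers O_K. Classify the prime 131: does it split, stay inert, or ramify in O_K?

d = -130 ≡ 2 (mod 4), so O_K = ℤ[√-130] and disc(K) = 4d = -520.
Since gcd(131, -520) = 1 the prime 131 does not ramify.
Compute (-130/131) via Euler: 1^((131-1)/2) mod 131 = 1, so (-130/131) = 1.
(-130/131) = 1, so 131 splits.

splits completely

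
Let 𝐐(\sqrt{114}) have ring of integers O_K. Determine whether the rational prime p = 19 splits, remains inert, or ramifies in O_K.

Since 114 ≢ 1 mod 4, the ring of integers is ℤ[√114] with discriminant 4·114 = 456.
disc(K) = 456 = 19·24, so p = 19 is ramified.

19 is ramified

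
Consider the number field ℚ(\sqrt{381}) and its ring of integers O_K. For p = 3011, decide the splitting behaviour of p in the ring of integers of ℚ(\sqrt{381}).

split

Since 381 ≡ 1 mod 4, the ring of integers is ℤ[(1+√381)/2] with discriminant 381.
Since gcd(3011, 381) = 1 the prime 3011 does not ramify.
Legendre symbol by Euler's criterion: (381/3011) ≡ 381^1505 ≡ 1 (mod 3011), i.e. (381/3011) = 1.
Legendre symbol 1 ⇒ 3011 is split.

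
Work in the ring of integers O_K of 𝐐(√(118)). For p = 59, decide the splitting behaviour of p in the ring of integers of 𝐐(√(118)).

ramifies in O_K

Since 118 ≢ 1 mod 4, the ring of integers is ℤ[√118] with discriminant 4·118 = 472.
59 divides disc(K) = 472, so 59 ramifies.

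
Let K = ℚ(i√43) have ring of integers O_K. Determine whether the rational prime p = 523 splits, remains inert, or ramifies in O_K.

remains prime (inert)

Since -43 ≡ 1 mod 4, the ring of integers is ℤ[(1+√-43)/2] with discriminant -43.
disc(K) = -43 is not divisible by 523; 523 is unramified.
Euler's criterion: (-43)^261 mod 523 = 522. Thus (-43|523) = -1.
d is a non-residue mod p, hence 523 remains inert in O_K.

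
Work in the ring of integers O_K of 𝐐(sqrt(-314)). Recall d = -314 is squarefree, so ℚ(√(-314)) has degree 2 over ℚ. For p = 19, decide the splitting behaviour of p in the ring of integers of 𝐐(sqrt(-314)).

splits completely

d = -314 ≡ 2 (mod 4), so O_K = ℤ[√-314] and disc(K) = 4d = -1256.
19 ∤ -1256, so 19 is unramified.
Compute (-314/19) via Euler: 9^((19-1)/2) mod 19 = 1, so (-314/19) = 1.
(-314/19) = 1, so 19 splits.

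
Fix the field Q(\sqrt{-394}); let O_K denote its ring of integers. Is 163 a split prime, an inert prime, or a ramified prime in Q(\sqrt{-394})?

-394 mod 4 = 2, hence disc K = 4·(-394) = -1576 and O_K = ℤ[√-394].
disc(K) = -1576 is not divisible by 163; 163 is unramified.
Euler's criterion: (-394)^81 mod 163 = 1. Thus (-394|163) = 1.
(-394/163) = 1, so 163 splits.

split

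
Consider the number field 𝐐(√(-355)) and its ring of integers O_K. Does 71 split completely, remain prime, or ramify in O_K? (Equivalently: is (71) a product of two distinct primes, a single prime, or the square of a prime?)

ramified

Since -355 ≡ 1 mod 4, the ring of integers is ℤ[(1+√-355)/2] with discriminant -355.
71 divides disc(K) = -355, so 71 ramifies.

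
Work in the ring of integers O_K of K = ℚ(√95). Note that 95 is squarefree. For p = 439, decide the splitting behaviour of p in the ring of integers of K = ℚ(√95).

d = 95 ≡ 3 (mod 4), so O_K = ℤ[√95] and disc(K) = 4d = 380.
Since gcd(439, 380) = 1 the prime 439 does not ramify.
(95/439) = 95^219 mod 439 = 1, giving Legendre symbol 1.
d is a quadratic residue mod p, hence 439 splits in O_K.

439 splits in O_K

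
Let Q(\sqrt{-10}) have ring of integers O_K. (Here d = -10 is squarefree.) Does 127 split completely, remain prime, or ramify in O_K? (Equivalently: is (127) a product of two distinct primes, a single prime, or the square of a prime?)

splits completely

d = -10 ≡ 2 (mod 4), so O_K = ℤ[√-10] and disc(K) = 4d = -40.
disc(K) = -40 is not divisible by 127; 127 is unramified.
(-10/127) = 117^63 mod 127 = 1, giving Legendre symbol 1.
Legendre symbol 1 ⇒ 127 is split.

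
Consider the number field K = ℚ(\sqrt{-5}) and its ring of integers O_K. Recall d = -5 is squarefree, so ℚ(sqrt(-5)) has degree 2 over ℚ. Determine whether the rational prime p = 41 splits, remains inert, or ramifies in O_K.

split — (41) = 𝔭₁𝔭₂ with 𝔭₁ ≠ 𝔭₂

-5 mod 4 = 3, hence disc K = 4·(-5) = -20 and O_K = ℤ[√-5].
41 ∤ -20, so 41 is unramified.
Euler's criterion: (-5)^20 mod 41 = 1. Thus (-5|41) = 1.
Legendre symbol 1 ⇒ 41 is split.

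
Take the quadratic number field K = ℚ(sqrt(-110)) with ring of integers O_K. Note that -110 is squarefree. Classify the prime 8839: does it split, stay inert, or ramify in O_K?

Since -110 ≢ 1 mod 4, the ring of integers is ℤ[√-110] with discriminant 4·(-110) = -440.
Since gcd(8839, -440) = 1 the prime 8839 does not ramify.
Euler's criterion: (-110)^4419 mod 8839 = 8838. Thus (-110|8839) = -1.
(-110/8839) = -1, so 8839 is inert.

remains prime (inert)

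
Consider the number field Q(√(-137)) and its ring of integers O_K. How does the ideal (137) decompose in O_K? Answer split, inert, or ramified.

Since -137 ≢ 1 mod 4, the ring of integers is ℤ[√-137] with discriminant 4·(-137) = -548.
disc(K) = -548 = 137·(-4), so p = 137 is ramified.

ramified — (137) = 𝔭²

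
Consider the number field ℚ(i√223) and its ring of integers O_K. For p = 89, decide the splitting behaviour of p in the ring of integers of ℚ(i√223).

Since -223 ≡ 1 mod 4, the ring of integers is ℤ[(1+√-223)/2] with discriminant -223.
89 ∤ -223, so 89 is unramified.
Legendre symbol by Euler's criterion: (-223/89) ≡ (-223)^44 ≡ 1 (mod 89), i.e. (-223/89) = 1.
Legendre symbol 1 ⇒ 89 is split.

split — (89) = 𝔭₁𝔭₂ with 𝔭₁ ≠ 𝔭₂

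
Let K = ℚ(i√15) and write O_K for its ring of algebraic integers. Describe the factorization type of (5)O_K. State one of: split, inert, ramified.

ramifies in O_K

Since -15 ≡ 1 mod 4, the ring of integers is ℤ[(1+√-15)/2] with discriminant -15.
Ramification test: 5 | -15. The prime 5 ramifies in K.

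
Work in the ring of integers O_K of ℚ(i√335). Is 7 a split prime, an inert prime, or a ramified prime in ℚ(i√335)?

Since -335 ≡ 1 mod 4, the ring of integers is ℤ[(1+√-335)/2] with discriminant -335.
7 ∤ -335, so 7 is unramified.
Compute (-335/7) via Euler: 1^((7-1)/2) mod 7 = 1, so (-335/7) = 1.
d is a quadratic residue mod p, hence 7 splits in O_K.

split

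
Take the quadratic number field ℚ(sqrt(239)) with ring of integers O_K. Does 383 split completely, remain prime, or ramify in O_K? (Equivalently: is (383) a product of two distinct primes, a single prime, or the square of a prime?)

d = 239 ≡ 3 (mod 4), so O_K = ℤ[√239] and disc(K) = 4d = 956.
383 ∤ 956, so 383 is unramified.
Euler's criterion: 239^191 mod 383 = 382. Thus (239|383) = -1.
d is a non-residue mod p, hence 383 remains inert in O_K.

p is inert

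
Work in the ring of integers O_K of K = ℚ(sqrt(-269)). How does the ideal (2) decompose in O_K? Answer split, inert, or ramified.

ramified

d = -269 ≡ 3 (mod 4), so O_K = ℤ[√-269] and disc(K) = 4d = -1076.
Ramification test: 2 | -1076. The prime 2 ramifies in K.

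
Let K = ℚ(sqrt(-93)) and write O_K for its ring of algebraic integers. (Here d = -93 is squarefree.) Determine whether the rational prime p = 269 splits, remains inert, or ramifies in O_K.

269 splits in O_K

d = -93 ≡ 3 (mod 4), so O_K = ℤ[√-93] and disc(K) = 4d = -372.
disc(K) = -372 is not divisible by 269; 269 is unramified.
Compute (-93/269) via Euler: 176^((269-1)/2) mod 269 = 1, so (-93/269) = 1.
(-93/269) = 1, so 269 splits.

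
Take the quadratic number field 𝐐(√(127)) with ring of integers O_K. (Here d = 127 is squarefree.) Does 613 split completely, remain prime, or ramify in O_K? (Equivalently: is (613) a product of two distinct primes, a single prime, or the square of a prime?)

inert — (613) stays prime in O_K

127 mod 4 = 3, hence disc K = 4·127 = 508 and O_K = ℤ[√127].
Since gcd(613, 508) = 1 the prime 613 does not ramify.
(127/613) = 127^306 mod 613 = 612, giving Legendre symbol -1.
d is a non-residue mod p, hence 613 remains inert in O_K.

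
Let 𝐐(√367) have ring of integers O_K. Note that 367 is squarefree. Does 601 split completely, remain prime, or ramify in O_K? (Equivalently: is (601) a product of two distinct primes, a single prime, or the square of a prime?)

splits completely

d = 367 ≡ 3 (mod 4), so O_K = ℤ[√367] and disc(K) = 4d = 1468.
disc(K) = 1468 is not divisible by 601; 601 is unramified.
Legendre symbol by Euler's criterion: (367/601) ≡ 367^300 ≡ 1 (mod 601), i.e. (367/601) = 1.
(367/601) = 1, so 601 splits.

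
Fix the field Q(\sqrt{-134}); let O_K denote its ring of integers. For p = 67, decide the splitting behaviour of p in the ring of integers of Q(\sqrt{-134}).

ramifies in O_K

Since -134 ≢ 1 mod 4, the ring of integers is ℤ[√-134] with discriminant 4·(-134) = -536.
disc(K) = -536 = 67·(-8), so p = 67 is ramified.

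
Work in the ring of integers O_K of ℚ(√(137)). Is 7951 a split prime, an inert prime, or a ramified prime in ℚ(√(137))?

137 mod 4 = 1, hence disc K = 137 and O_K = ℤ[(1+√137)/2].
disc(K) = 137 is not divisible by 7951; 7951 is unramified.
Compute (137/7951) via Euler: 137^((7951-1)/2) mod 7951 = 7950, so (137/7951) = -1.
(137/7951) = -1, so 7951 is inert.

p is inert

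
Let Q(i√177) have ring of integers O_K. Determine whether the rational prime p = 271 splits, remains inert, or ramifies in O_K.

remains prime (inert)

-177 mod 4 = 3, hence disc K = 4·(-177) = -708 and O_K = ℤ[√-177].
disc(K) = -708 is not divisible by 271; 271 is unramified.
Compute (-177/271) via Euler: 94^((271-1)/2) mod 271 = 270, so (-177/271) = -1.
(-177/271) = -1, so 271 is inert.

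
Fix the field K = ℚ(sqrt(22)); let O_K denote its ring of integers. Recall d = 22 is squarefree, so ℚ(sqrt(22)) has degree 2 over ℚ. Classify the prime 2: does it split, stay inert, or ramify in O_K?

ramified — (2) = 𝔭²

22 mod 4 = 2, hence disc K = 4·22 = 88 and O_K = ℤ[√22].
disc(K) = 88 = 2·44, so p = 2 is ramified.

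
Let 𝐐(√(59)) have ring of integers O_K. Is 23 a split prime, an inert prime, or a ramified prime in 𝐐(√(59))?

d = 59 ≡ 3 (mod 4), so O_K = ℤ[√59] and disc(K) = 4d = 236.
23 ∤ 236, so 23 is unramified.
Legendre symbol by Euler's criterion: (59/23) ≡ 59^11 ≡ 1 (mod 23), i.e. (59/23) = 1.
Legendre symbol 1 ⇒ 23 is split.

split — (23) = 𝔭₁𝔭₂ with 𝔭₁ ≠ 𝔭₂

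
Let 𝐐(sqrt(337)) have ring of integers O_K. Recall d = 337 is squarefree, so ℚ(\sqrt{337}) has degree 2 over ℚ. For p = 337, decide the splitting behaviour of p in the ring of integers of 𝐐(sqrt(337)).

ramified

337 mod 4 = 1, hence disc K = 337 and O_K = ℤ[(1+√337)/2].
337 divides disc(K) = 337, so 337 ramifies.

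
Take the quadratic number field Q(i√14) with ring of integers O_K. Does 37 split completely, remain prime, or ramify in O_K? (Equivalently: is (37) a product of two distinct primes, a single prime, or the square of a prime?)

37 remains inert

d = -14 ≡ 2 (mod 4), so O_K = ℤ[√-14] and disc(K) = 4d = -56.
37 ∤ -56, so 37 is unramified.
Legendre symbol by Euler's criterion: (-14/37) ≡ (-14)^18 ≡ 36 (mod 37), i.e. (-14/37) = -1.
d is a non-residue mod p, hence 37 remains inert in O_K.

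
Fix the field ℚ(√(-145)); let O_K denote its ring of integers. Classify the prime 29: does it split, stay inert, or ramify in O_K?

d = -145 ≡ 3 (mod 4), so O_K = ℤ[√-145] and disc(K) = 4d = -580.
29 divides disc(K) = -580, so 29 ramifies.

p ramifies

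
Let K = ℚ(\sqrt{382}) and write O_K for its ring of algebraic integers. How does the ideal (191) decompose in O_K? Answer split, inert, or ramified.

Since 382 ≢ 1 mod 4, the ring of integers is ℤ[√382] with discriminant 4·382 = 1528.
191 divides disc(K) = 1528, so 191 ramifies.

p ramifies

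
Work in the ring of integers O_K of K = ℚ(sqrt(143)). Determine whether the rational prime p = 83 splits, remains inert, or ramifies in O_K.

inert

d = 143 ≡ 3 (mod 4), so O_K = ℤ[√143] and disc(K) = 4d = 572.
83 ∤ 572, so 83 is unramified.
Compute (143/83) via Euler: 60^((83-1)/2) mod 83 = 82, so (143/83) = -1.
(143/83) = -1, so 83 is inert.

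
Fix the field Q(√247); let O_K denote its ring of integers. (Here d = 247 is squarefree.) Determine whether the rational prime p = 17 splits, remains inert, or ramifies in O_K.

split

247 mod 4 = 3, hence disc K = 4·247 = 988 and O_K = ℤ[√247].
disc(K) = 988 is not divisible by 17; 17 is unramified.
Euler's criterion: 247^8 mod 17 = 1. Thus (247|17) = 1.
Legendre symbol 1 ⇒ 17 is split.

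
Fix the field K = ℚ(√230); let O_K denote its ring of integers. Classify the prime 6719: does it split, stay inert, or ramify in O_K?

inert — (6719) stays prime in O_K

Since 230 ≢ 1 mod 4, the ring of integers is ℤ[√230] with discriminant 4·230 = 920.
Since gcd(6719, 920) = 1 the prime 6719 does not ramify.
Compute (230/6719) via Euler: 230^((6719-1)/2) mod 6719 = 6718, so (230/6719) = -1.
Legendre symbol -1 ⇒ 6719 is inert.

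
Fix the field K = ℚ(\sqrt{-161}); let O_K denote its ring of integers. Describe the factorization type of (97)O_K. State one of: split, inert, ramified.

Since -161 ≢ 1 mod 4, the ring of integers is ℤ[√-161] with discriminant 4·(-161) = -644.
97 ∤ -644, so 97 is unramified.
Euler's criterion: (-161)^48 mod 97 = 1. Thus (-161|97) = 1.
Legendre symbol 1 ⇒ 97 is split.

splits completely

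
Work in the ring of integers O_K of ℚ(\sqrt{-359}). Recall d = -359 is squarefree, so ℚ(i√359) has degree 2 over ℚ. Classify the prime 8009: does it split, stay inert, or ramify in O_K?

splits completely

d = -359 ≡ 1 (mod 4), so O_K = ℤ[(1+√-359)/2] and disc(K) = d = -359.
Since gcd(8009, -359) = 1 the prime 8009 does not ramify.
(-359/8009) = 7650^4004 mod 8009 = 1, giving Legendre symbol 1.
d is a quadratic residue mod p, hence 8009 splits in O_K.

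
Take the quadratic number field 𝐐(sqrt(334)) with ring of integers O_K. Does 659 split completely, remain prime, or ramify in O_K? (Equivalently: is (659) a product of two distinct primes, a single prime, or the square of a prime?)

659 remains inert

Since 334 ≢ 1 mod 4, the ring of integers is ℤ[√334] with discriminant 4·334 = 1336.
disc(K) = 1336 is not divisible by 659; 659 is unramified.
Legendre symbol by Euler's criterion: (334/659) ≡ 334^329 ≡ 658 (mod 659), i.e. (334/659) = -1.
(334/659) = -1, so 659 is inert.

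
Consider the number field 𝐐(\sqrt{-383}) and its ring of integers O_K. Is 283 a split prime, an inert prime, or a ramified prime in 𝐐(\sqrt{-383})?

Since -383 ≡ 1 mod 4, the ring of integers is ℤ[(1+√-383)/2] with discriminant -383.
283 ∤ -383, so 283 is unramified.
(-383/283) = 183^141 mod 283 = 282, giving Legendre symbol -1.
(-383/283) = -1, so 283 is inert.

inert — (283) stays prime in O_K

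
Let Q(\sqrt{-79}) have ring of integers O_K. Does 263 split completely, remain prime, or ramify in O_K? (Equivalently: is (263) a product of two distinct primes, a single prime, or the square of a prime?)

Since -79 ≡ 1 mod 4, the ring of integers is ℤ[(1+√-79)/2] with discriminant -79.
263 ∤ -79, so 263 is unramified.
(-79/263) = 184^131 mod 263 = 1, giving Legendre symbol 1.
(-79/263) = 1, so 263 splits.

p splits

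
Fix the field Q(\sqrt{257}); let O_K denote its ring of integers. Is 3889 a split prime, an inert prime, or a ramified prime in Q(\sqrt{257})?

3889 splits in O_K

257 mod 4 = 1, hence disc K = 257 and O_K = ℤ[(1+√257)/2].
disc(K) = 257 is not divisible by 3889; 3889 is unramified.
(257/3889) = 257^1944 mod 3889 = 1, giving Legendre symbol 1.
Legendre symbol 1 ⇒ 3889 is split.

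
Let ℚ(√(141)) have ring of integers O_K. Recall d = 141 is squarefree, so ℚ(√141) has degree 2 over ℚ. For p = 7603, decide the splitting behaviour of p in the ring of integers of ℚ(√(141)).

141 mod 4 = 1, hence disc K = 141 and O_K = ℤ[(1+√141)/2].
Since gcd(7603, 141) = 1 the prime 7603 does not ramify.
Legendre symbol by Euler's criterion: (141/7603) ≡ 141^3801 ≡ 1 (mod 7603), i.e. (141/7603) = 1.
d is a quadratic residue mod p, hence 7603 splits in O_K.

p splits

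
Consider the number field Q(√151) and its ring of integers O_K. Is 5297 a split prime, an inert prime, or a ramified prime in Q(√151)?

inert — (5297) stays prime in O_K

Since 151 ≢ 1 mod 4, the ring of integers is ℤ[√151] with discriminant 4·151 = 604.
Since gcd(5297, 604) = 1 the prime 5297 does not ramify.
Compute (151/5297) via Euler: 151^((5297-1)/2) mod 5297 = 5296, so (151/5297) = -1.
(151/5297) = -1, so 5297 is inert.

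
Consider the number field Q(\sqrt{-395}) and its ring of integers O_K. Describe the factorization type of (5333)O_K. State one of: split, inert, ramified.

-395 mod 4 = 1, hence disc K = -395 and O_K = ℤ[(1+√-395)/2].
Since gcd(5333, -395) = 1 the prime 5333 does not ramify.
Euler's criterion: (-395)^2666 mod 5333 = 5332. Thus (-395|5333) = -1.
(-395/5333) = -1, so 5333 is inert.

inert — (5333) stays prime in O_K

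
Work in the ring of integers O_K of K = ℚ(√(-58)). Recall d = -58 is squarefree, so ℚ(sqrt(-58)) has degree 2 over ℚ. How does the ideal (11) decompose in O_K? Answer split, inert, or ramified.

-58 mod 4 = 2, hence disc K = 4·(-58) = -232 and O_K = ℤ[√-58].
Since gcd(11, -232) = 1 the prime 11 does not ramify.
(-58/11) = 8^5 mod 11 = 10, giving Legendre symbol -1.
Legendre symbol -1 ⇒ 11 is inert.

remains prime (inert)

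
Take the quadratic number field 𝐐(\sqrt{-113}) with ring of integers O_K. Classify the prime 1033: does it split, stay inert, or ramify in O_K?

-113 mod 4 = 3, hence disc K = 4·(-113) = -452 and O_K = ℤ[√-113].
Since gcd(1033, -452) = 1 the prime 1033 does not ramify.
Legendre symbol by Euler's criterion: (-113/1033) ≡ (-113)^516 ≡ 1 (mod 1033), i.e. (-113/1033) = 1.
(-113/1033) = 1, so 1033 splits.

split — (1033) = 𝔭₁𝔭₂ with 𝔭₁ ≠ 𝔭₂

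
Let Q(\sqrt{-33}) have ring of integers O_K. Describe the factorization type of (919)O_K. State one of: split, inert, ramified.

splits completely

Since -33 ≢ 1 mod 4, the ring of integers is ℤ[√-33] with discriminant 4·(-33) = -132.
919 ∤ -132, so 919 is unramified.
Legendre symbol by Euler's criterion: (-33/919) ≡ (-33)^459 ≡ 1 (mod 919), i.e. (-33/919) = 1.
d is a quadratic residue mod p, hence 919 splits in O_K.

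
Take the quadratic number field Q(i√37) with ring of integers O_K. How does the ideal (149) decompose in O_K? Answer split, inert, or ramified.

splits completely

d = -37 ≡ 3 (mod 4), so O_K = ℤ[√-37] and disc(K) = 4d = -148.
disc(K) = -148 is not divisible by 149; 149 is unramified.
Euler's criterion: (-37)^74 mod 149 = 1. Thus (-37|149) = 1.
Legendre symbol 1 ⇒ 149 is split.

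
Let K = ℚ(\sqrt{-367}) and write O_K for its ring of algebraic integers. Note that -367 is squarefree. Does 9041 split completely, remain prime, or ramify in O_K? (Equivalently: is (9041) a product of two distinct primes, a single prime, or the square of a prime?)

d = -367 ≡ 1 (mod 4), so O_K = ℤ[(1+√-367)/2] and disc(K) = d = -367.
9041 ∤ -367, so 9041 is unramified.
Euler's criterion: (-367)^4520 mod 9041 = 9040. Thus (-367|9041) = -1.
Legendre symbol -1 ⇒ 9041 is inert.

remains prime (inert)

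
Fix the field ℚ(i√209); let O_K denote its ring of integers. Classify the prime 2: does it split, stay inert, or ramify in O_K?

-209 mod 4 = 3, hence disc K = 4·(-209) = -836 and O_K = ℤ[√-209].
disc(K) = -836 = 2·(-418), so p = 2 is ramified.

2 is ramified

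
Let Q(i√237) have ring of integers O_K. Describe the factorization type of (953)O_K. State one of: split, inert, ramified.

-237 mod 4 = 3, hence disc K = 4·(-237) = -948 and O_K = ℤ[√-237].
Since gcd(953, -948) = 1 the prime 953 does not ramify.
(-237/953) = 716^476 mod 953 = 952, giving Legendre symbol -1.
(-237/953) = -1, so 953 is inert.

inert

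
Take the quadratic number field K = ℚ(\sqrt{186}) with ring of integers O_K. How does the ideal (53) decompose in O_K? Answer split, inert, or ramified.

186 mod 4 = 2, hence disc K = 4·186 = 744 and O_K = ℤ[√186].
Since gcd(53, 744) = 1 the prime 53 does not ramify.
Compute (186/53) via Euler: 27^((53-1)/2) mod 53 = 52, so (186/53) = -1.
(186/53) = -1, so 53 is inert.

inert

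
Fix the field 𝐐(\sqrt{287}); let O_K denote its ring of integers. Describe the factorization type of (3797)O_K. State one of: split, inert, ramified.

inert — (3797) stays prime in O_K

287 mod 4 = 3, hence disc K = 4·287 = 1148 and O_K = ℤ[√287].
3797 ∤ 1148, so 3797 is unramified.
Compute (287/3797) via Euler: 287^((3797-1)/2) mod 3797 = 3796, so (287/3797) = -1.
d is a non-residue mod p, hence 3797 remains inert in O_K.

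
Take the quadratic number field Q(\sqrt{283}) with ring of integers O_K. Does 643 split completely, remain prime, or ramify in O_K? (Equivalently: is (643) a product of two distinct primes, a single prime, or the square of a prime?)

remains prime (inert)

d = 283 ≡ 3 (mod 4), so O_K = ℤ[√283] and disc(K) = 4d = 1132.
Since gcd(643, 1132) = 1 the prime 643 does not ramify.
(283/643) = 283^321 mod 643 = 642, giving Legendre symbol -1.
(283/643) = -1, so 643 is inert.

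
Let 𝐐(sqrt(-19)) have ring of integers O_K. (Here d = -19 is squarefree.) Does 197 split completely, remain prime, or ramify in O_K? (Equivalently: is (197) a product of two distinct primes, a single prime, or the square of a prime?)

d = -19 ≡ 1 (mod 4), so O_K = ℤ[(1+√-19)/2] and disc(K) = d = -19.
197 ∤ -19, so 197 is unramified.
Euler's criterion: (-19)^98 mod 197 = 1. Thus (-19|197) = 1.
d is a quadratic residue mod p, hence 197 splits in O_K.

split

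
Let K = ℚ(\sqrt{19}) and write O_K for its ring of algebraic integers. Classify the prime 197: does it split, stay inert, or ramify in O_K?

splits completely

d = 19 ≡ 3 (mod 4), so O_K = ℤ[√19] and disc(K) = 4d = 76.
197 ∤ 76, so 197 is unramified.
Compute (19/197) via Euler: 19^((197-1)/2) mod 197 = 1, so (19/197) = 1.
d is a quadratic residue mod p, hence 197 splits in O_K.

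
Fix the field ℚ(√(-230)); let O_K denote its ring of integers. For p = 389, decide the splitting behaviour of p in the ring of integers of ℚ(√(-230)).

Since -230 ≢ 1 mod 4, the ring of integers is ℤ[√-230] with discriminant 4·(-230) = -920.
Since gcd(389, -920) = 1 the prime 389 does not ramify.
Compute (-230/389) via Euler: 159^((389-1)/2) mod 389 = 1, so (-230/389) = 1.
d is a quadratic residue mod p, hence 389 splits in O_K.

p splits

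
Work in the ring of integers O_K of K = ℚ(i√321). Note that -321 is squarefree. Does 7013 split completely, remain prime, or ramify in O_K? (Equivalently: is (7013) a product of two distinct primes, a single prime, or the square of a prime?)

p splits

-321 mod 4 = 3, hence disc K = 4·(-321) = -1284 and O_K = ℤ[√-321].
7013 ∤ -1284, so 7013 is unramified.
Legendre symbol by Euler's criterion: (-321/7013) ≡ (-321)^3506 ≡ 1 (mod 7013), i.e. (-321/7013) = 1.
d is a quadratic residue mod p, hence 7013 splits in O_K.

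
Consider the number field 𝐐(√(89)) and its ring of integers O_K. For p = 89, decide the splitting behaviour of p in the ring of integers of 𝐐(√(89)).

ramifies in O_K

Since 89 ≡ 1 mod 4, the ring of integers is ℤ[(1+√89)/2] with discriminant 89.
Ramification test: 89 | 89. The prime 89 ramifies in K.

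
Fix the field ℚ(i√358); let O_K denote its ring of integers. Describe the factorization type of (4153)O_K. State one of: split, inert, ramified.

split — (4153) = 𝔭₁𝔭₂ with 𝔭₁ ≠ 𝔭₂

d = -358 ≡ 2 (mod 4), so O_K = ℤ[√-358] and disc(K) = 4d = -1432.
disc(K) = -1432 is not divisible by 4153; 4153 is unramified.
Legendre symbol by Euler's criterion: (-358/4153) ≡ (-358)^2076 ≡ 1 (mod 4153), i.e. (-358/4153) = 1.
(-358/4153) = 1, so 4153 splits.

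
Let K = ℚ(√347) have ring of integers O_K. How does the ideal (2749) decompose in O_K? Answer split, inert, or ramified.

2749 remains inert

d = 347 ≡ 3 (mod 4), so O_K = ℤ[√347] and disc(K) = 4d = 1388.
Since gcd(2749, 1388) = 1 the prime 2749 does not ramify.
(347/2749) = 347^1374 mod 2749 = 2748, giving Legendre symbol -1.
(347/2749) = -1, so 2749 is inert.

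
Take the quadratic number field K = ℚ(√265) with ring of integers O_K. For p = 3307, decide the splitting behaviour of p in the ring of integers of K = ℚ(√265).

split

d = 265 ≡ 1 (mod 4), so O_K = ℤ[(1+√265)/2] and disc(K) = d = 265.
Since gcd(3307, 265) = 1 the prime 3307 does not ramify.
Compute (265/3307) via Euler: 265^((3307-1)/2) mod 3307 = 1, so (265/3307) = 1.
(265/3307) = 1, so 3307 splits.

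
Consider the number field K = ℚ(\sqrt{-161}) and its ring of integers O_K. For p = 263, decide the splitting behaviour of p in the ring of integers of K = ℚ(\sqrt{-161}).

split — (263) = 𝔭₁𝔭₂ with 𝔭₁ ≠ 𝔭₂

-161 mod 4 = 3, hence disc K = 4·(-161) = -644 and O_K = ℤ[√-161].
Since gcd(263, -644) = 1 the prime 263 does not ramify.
Euler's criterion: (-161)^131 mod 263 = 1. Thus (-161|263) = 1.
(-161/263) = 1, so 263 splits.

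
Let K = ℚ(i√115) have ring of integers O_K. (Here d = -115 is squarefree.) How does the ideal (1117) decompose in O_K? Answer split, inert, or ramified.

inert — (1117) stays prime in O_K

d = -115 ≡ 1 (mod 4), so O_K = ℤ[(1+√-115)/2] and disc(K) = d = -115.
Since gcd(1117, -115) = 1 the prime 1117 does not ramify.
Legendre symbol by Euler's criterion: (-115/1117) ≡ (-115)^558 ≡ 1116 (mod 1117), i.e. (-115/1117) = -1.
d is a non-residue mod p, hence 1117 remains inert in O_K.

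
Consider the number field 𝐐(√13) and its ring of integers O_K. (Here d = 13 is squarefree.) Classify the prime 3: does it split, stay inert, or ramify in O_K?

3 splits in O_K

13 mod 4 = 1, hence disc K = 13 and O_K = ℤ[(1+√13)/2].
disc(K) = 13 is not divisible by 3; 3 is unramified.
Legendre symbol by Euler's criterion: (13/3) ≡ 13^1 ≡ 1 (mod 3), i.e. (13/3) = 1.
(13/3) = 1, so 3 splits.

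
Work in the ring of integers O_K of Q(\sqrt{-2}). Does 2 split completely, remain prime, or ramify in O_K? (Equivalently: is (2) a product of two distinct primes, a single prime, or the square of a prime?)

Since -2 ≢ 1 mod 4, the ring of integers is ℤ[√-2] with discriminant 4·(-2) = -8.
disc(K) = -8 = 2·(-4), so p = 2 is ramified.

ramified — (2) = 𝔭²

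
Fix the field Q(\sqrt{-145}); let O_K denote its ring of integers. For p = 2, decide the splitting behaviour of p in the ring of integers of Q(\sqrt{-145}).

Since -145 ≢ 1 mod 4, the ring of integers is ℤ[√-145] with discriminant 4·(-145) = -580.
Ramification test: 2 | -580. The prime 2 ramifies in K.

ramifies in O_K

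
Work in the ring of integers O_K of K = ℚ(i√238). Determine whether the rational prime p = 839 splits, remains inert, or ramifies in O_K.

d = -238 ≡ 2 (mod 4), so O_K = ℤ[√-238] and disc(K) = 4d = -952.
Since gcd(839, -952) = 1 the prime 839 does not ramify.
Euler's criterion: (-238)^419 mod 839 = 1. Thus (-238|839) = 1.
Legendre symbol 1 ⇒ 839 is split.

839 splits in O_K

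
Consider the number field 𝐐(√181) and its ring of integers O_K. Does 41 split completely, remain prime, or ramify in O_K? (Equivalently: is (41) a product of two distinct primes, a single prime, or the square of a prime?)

p is inert

181 mod 4 = 1, hence disc K = 181 and O_K = ℤ[(1+√181)/2].
Since gcd(41, 181) = 1 the prime 41 does not ramify.
Legendre symbol by Euler's criterion: (181/41) ≡ 181^20 ≡ 40 (mod 41), i.e. (181/41) = -1.
d is a non-residue mod p, hence 41 remains inert in O_K.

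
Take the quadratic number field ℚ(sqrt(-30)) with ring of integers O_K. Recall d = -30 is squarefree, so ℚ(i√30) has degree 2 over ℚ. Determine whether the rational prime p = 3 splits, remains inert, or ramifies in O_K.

3 is ramified

-30 mod 4 = 2, hence disc K = 4·(-30) = -120 and O_K = ℤ[√-30].
disc(K) = -120 = 3·(-40), so p = 3 is ramified.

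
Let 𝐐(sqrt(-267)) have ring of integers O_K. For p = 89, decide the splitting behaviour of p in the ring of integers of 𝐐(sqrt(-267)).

p ramifies

-267 mod 4 = 1, hence disc K = -267 and O_K = ℤ[(1+√-267)/2].
disc(K) = -267 = 89·(-3), so p = 89 is ramified.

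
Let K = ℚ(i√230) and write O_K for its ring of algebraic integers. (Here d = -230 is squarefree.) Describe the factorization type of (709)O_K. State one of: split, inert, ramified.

split — (709) = 𝔭₁𝔭₂ with 𝔭₁ ≠ 𝔭₂

d = -230 ≡ 2 (mod 4), so O_K = ℤ[√-230] and disc(K) = 4d = -920.
709 ∤ -920, so 709 is unramified.
Legendre symbol by Euler's criterion: (-230/709) ≡ (-230)^354 ≡ 1 (mod 709), i.e. (-230/709) = 1.
d is a quadratic residue mod p, hence 709 splits in O_K.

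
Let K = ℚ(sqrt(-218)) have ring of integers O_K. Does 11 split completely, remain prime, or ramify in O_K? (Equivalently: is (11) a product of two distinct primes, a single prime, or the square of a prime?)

11 remains inert

-218 mod 4 = 2, hence disc K = 4·(-218) = -872 and O_K = ℤ[√-218].
disc(K) = -872 is not divisible by 11; 11 is unramified.
(-218/11) = 2^5 mod 11 = 10, giving Legendre symbol -1.
(-218/11) = -1, so 11 is inert.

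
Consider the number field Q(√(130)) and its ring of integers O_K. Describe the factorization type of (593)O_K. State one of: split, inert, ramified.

593 splits in O_K

Since 130 ≢ 1 mod 4, the ring of integers is ℤ[√130] with discriminant 4·130 = 520.
disc(K) = 520 is not divisible by 593; 593 is unramified.
Euler's criterion: 130^296 mod 593 = 1. Thus (130|593) = 1.
(130/593) = 1, so 593 splits.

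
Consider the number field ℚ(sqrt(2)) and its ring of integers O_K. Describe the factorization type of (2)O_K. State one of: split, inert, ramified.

Since 2 ≢ 1 mod 4, the ring of integers is ℤ[√2] with discriminant 4·2 = 8.
disc(K) = 8 = 2·4, so p = 2 is ramified.

p ramifies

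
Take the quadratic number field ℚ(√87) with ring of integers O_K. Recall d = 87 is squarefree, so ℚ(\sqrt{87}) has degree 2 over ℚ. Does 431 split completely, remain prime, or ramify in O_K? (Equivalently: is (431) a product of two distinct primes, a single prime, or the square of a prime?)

split

d = 87 ≡ 3 (mod 4), so O_K = ℤ[√87] and disc(K) = 4d = 348.
431 ∤ 348, so 431 is unramified.
Compute (87/431) via Euler: 87^((431-1)/2) mod 431 = 1, so (87/431) = 1.
d is a quadratic residue mod p, hence 431 splits in O_K.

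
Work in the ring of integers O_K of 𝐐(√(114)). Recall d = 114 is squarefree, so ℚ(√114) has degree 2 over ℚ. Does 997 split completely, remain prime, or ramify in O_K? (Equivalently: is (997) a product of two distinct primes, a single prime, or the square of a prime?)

d = 114 ≡ 2 (mod 4), so O_K = ℤ[√114] and disc(K) = 4d = 456.
disc(K) = 456 is not divisible by 997; 997 is unramified.
Legendre symbol by Euler's criterion: (114/997) ≡ 114^498 ≡ 996 (mod 997), i.e. (114/997) = -1.
Legendre symbol -1 ⇒ 997 is inert.

997 remains inert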